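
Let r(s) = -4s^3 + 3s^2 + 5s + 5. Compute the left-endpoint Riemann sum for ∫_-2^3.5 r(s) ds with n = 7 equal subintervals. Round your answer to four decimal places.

20.9617

Δs = (3.5 − (-2))/7 = 11/14.
Left endpoints: -2, -17/14, -3/7, 5/14, 8/7, 27/14, 19/7.
r(-2) = 39, r(-17/14) = 14425/1372, r(-3/7) = 1277/343, r(5/14) = 9585/1372, r(8/7) = 2971/343, r(27/14) = -3967/1372, r(19/7) = -13485/343.
Sum = Δs · [r(-2) + r(-17/14) + r(-3/7) + ...].
Sum ≈ 20.9617.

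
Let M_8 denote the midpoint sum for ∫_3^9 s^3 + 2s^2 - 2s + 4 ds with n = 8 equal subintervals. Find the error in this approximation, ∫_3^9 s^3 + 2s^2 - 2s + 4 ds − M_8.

5.625

Exact integral: ∫_3^9 f(s) ds = 2040.
M_8 = 2034.375.
Error = 2040 − 2034.375 = 5.625.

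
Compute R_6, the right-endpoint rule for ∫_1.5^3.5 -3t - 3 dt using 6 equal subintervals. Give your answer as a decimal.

-22

Δt = (3.5 − 1.5)/6 = 1/3.
Right endpoints: 11/6, 13/6, 2.5, 17/6, 19/6, 3.5.
f(11/6) = -8.5, f(13/6) = -9.5, f(2.5) = -10.5, f(17/6) = -11.5, f(19/6) = -12.5, f(3.5) = -13.5.
Sum = Δt · [f(11/6) + f(13/6) + f(2.5) + ...].
Sum = -22.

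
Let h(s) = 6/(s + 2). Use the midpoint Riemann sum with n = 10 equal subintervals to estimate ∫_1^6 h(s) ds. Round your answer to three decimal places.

Δs = (6 − 1)/10 = 0.5.
Midpoints: 1.25, 1.75, 2.25, 2.75, 3.25, 3.75, 4.25, 4.75, 5.25, 5.75.
h(1.25) = 24/13, h(1.75) = 1.6, h(2.25) = 24/17, h(2.75) = 24/19, h(3.25) = 8/7, h(3.75) = 24/23, h(4.25) = 0.96, h(4.75) = 8/9, h(5.25) = 24/29, h(5.75) = 24/31.
Sum = Δs · [h(1.25) + h(1.75) + h(2.25) + ...].
Sum ≈ 5.879.

5.879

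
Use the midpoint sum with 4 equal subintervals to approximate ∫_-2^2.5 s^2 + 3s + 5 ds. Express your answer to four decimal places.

33.2754

Δs = (2.5 − (-2))/4 = 1.125.
Midpoints: -1.4375, -0.3125, 0.8125, 1.9375.
f(-1.4375) = 2.75390625, f(-0.3125) = 4.16015625, f(0.8125) = 8.09765625, f(1.9375) = 14.56640625.
Sum = Δs · [f(-1.4375) + f(-0.3125) + f(0.8125) + f(1.9375)].
Sum ≈ 33.2754.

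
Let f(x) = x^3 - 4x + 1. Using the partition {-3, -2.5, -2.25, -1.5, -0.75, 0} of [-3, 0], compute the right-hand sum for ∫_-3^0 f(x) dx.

Subinterval widths: 0.5, 0.25, 0.75, 0.75, 0.75.
Right endpoints: -2.5, -2.25, -1.5, -0.75, 0.
f(-2.5) = -4.625, f(-2.25) = -1.390625, f(-1.5) = 3.625, f(-0.75) = 3.578125, f(0) = 1.
Sum = Σ Δx_i · f(x_i).
Sum = 3.4921875.

3.4921875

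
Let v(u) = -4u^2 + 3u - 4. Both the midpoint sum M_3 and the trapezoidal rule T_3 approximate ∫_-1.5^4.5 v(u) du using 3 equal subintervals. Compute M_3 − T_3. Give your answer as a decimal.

M_3 = -115.
T_3 = -139.
M_3 − T_3 = 24.

24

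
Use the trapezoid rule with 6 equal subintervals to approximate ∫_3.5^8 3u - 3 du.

Δu = (8 − 3.5)/6 = 0.75.
f(3.5) = 7.5, f(4.25) = 9.75, f(5) = 12, f(5.75) = 14.25, f(6.5) = 16.5, f(7.25) = 18.75, f(8) = 21.
T_6 = (Δu/2)·[f(u_0) + 2f(u_1) + ... + 2f(u_{5}) + f(u_6)].
Sum = 64.125.

64.125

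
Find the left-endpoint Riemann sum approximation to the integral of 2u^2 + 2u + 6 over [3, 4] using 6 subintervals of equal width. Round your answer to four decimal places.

36.3426

Δu = (4 − 3)/6 = 1/6.
Left endpoints: 3, 19/6, 10/3, 3.5, 11/3, 23/6.
f(3) = 30, f(19/6) = 583/18, f(10/3) = 314/9, f(3.5) = 37.5, f(11/3) = 362/9, f(23/6) = 775/18.
Sum = Δu · [f(3) + f(19/6) + f(10/3) + ...].
Sum ≈ 36.3426.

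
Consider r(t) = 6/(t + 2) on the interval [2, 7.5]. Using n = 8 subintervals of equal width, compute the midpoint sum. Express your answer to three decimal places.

Δt = (7.5 − 2)/8 = 0.6875.
Midpoints: 2.34375, 3.03125, 3.71875, 4.40625, 5.09375, 5.78125, 6.46875, 7.15625.
r(2.34375) = 192/139, r(3.03125) = 192/161, r(3.71875) = 64/61, r(4.40625) = 192/205, r(5.09375) = 192/227, r(5.78125) = 64/83, r(6.46875) = 192/271, r(7.15625) = 192/293.
Sum = Δt · [r(2.34375) + r(3.03125) + r(3.71875) + ...].
Sum ≈ 5.184.

5.184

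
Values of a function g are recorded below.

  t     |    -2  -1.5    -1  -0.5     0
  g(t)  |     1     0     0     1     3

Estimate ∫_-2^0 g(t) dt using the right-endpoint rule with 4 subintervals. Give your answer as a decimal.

2

Δt = 0.5.
Sum = 0.5·[0 + 0 + 1 + 3] = 2.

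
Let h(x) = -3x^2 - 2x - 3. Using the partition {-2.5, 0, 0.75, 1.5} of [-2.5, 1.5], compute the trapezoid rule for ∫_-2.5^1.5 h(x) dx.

-35.234375

Subinterval widths: 2.5, 0.75, 0.75.
h(-2.5) = -16.75, h(0) = -3, h(0.75) = -6.1875, h(1.5) = -12.75.
On each subinterval the trapezoid contributes (Δx_i/2)·[h(x_{i-1}) + h(x_i)].
Sum = -35.234375.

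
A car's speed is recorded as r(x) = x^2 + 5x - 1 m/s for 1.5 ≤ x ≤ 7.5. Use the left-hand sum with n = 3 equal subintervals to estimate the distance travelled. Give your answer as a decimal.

Δx = (7.5 − 1.5)/3 = 2.
Left endpoints: 1.5, 3.5, 5.5.
r(1.5) = 8.75, r(3.5) = 28.75, r(5.5) = 56.75.
Sum = Δx · [r(1.5) + r(3.5) + r(5.5)].
Sum = 188.5.

188.5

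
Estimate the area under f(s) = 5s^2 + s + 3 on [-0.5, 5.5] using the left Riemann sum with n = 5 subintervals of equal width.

224.1

Δs = (5.5 − (-0.5))/5 = 1.2.
Left endpoints: -0.5, 0.7, 1.9, 3.1, 4.3.
f(-0.5) = 3.75, f(0.7) = 6.15, f(1.9) = 22.95, f(3.1) = 54.15, f(4.3) = 99.75.
Sum = Δs · [f(-0.5) + f(0.7) + f(1.9) + f(3.1) + f(4.3)].
Sum = 224.1.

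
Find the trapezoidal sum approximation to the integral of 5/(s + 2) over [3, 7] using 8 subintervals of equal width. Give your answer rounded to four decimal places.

2.9418

Δs = (7 − 3)/8 = 0.5.
f(3) = 1, f(3.5) = 10/11, f(4) = 5/6, f(4.5) = 10/13, f(5) = 5/7, f(5.5) = 2/3, f(6) = 0.625, f(6.5) = 10/17, f(7) = 5/9.
T_8 = (Δs/2)·[f(s_0) + 2f(s_1) + ... + 2f(s_{7}) + f(s_8)].
Sum ≈ 2.9418.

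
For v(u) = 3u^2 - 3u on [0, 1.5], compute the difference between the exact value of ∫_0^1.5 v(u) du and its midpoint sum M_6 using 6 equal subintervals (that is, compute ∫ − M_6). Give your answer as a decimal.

Exact integral: ∫_0^1.5 v(u) du = 0.
M_6 = -0.0234375.
Error = 0 − (-0.0234375) = 0.0234375.

0.0234375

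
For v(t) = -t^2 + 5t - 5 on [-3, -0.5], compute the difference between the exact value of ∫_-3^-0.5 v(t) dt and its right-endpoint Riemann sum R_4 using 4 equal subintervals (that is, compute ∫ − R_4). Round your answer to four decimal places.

Exact integral: ∫_-3^-0.5 v(t) dt ≈ -43.333333.
R_4 = -36.85546875.
Error ≈ -43.333333 − (-36.85546875) ≈ -6.4779.

-6.4779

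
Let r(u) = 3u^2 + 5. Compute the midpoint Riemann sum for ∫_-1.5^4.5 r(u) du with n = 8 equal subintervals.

123.65625

Δu = (4.5 − (-1.5))/8 = 0.75.
Midpoints: -1.125, -0.375, 0.375, 1.125, 1.875, 2.625, 3.375, 4.125.
r(-1.125) = 8.796875, r(-0.375) = 5.421875, r(0.375) = 5.421875, r(1.125) = 8.796875, r(1.875) = 15.546875, r(2.625) = 25.671875, r(3.375) = 39.171875, r(4.125) = 56.046875.
Sum = Δu · [r(-1.125) + r(-0.375) + r(0.375) + ...].
Sum = 123.65625.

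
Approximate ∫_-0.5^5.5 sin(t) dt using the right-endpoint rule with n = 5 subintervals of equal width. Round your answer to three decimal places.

0.012

Δt = (5.5 − (-0.5))/5 = 1.2.
Right endpoints: 0.7, 1.9, 3.1, 4.3, 5.5.
f(0.7) ≈ 0.644, f(1.9) ≈ 0.946, f(3.1) ≈ 0.042, f(4.3) ≈ -0.916, f(5.5) ≈ -0.706.
Sum = Δt · [f(0.7) + f(1.9) + f(3.1) + f(4.3) + f(5.5)].
Sum ≈ 0.012.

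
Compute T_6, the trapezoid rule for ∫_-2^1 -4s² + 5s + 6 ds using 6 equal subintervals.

Δs = (1 − (-2))/6 = 0.5.
f(-2) = -20, f(-1.5) = -10.5, f(-1) = -3, f(-0.5) = 2.5, f(0) = 6, f(0.5) = 7.5, f(1) = 7.
T_6 = (Δs/2)·[f(s_0) + 2f(s_1) + ... + 2f(s_{5}) + f(s_6)].
Sum = -2.

-2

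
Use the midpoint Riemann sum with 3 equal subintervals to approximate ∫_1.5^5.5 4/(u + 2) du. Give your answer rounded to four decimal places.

Δu = (5.5 − 1.5)/3 = 4/3.
Midpoints: 13/6, 3.5, 29/6.
f(13/6) = 0.96, f(3.5) = 8/11, f(29/6) = 24/41.
Sum = Δu · [f(13/6) + f(3.5) + f(29/6)].
Sum ≈ 3.0302.

3.0302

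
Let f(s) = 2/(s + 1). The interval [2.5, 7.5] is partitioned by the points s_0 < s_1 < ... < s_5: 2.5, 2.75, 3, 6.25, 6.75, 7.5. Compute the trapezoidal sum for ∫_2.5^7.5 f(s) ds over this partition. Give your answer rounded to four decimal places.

1.8465

Subinterval widths: 0.25, 0.25, 3.25, 0.5, 0.75.
f(2.5) = 4/7, f(2.75) = 8/15, f(3) = 0.5, f(6.25) = 8/29, f(6.75) = 8/31, f(7.5) = 4/17.
On each subinterval the trapezoid contributes (Δs_i/2)·[f(s_{i-1}) + f(s_i)].
Sum ≈ 1.8465.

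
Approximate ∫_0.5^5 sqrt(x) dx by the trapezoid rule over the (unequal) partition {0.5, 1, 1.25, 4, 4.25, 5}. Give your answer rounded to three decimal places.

Subinterval widths: 0.5, 0.25, 2.75, 0.25, 0.75.
f(0.5) ≈ 0.707, f(1) ≈ 1.000, f(1.25) ≈ 1.118, f(4) ≈ 2.000, f(4.25) ≈ 2.062, f(5) ≈ 2.236.
On each subinterval the trapezoid contributes (Δx_i/2)·[f(x_{i-1}) + f(x_i)].
Sum ≈ 7.098.

7.098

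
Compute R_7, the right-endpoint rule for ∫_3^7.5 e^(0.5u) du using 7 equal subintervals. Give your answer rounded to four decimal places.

88.9596

Δu = (7.5 − 3)/7 = 9/14.
Right endpoints: 51/14, 30/7, 69/14, 39/7, 87/14, 48/7, 7.5.
f(51/14) ≈ 6.1807, f(30/7) ≈ 8.5238, f(69/14) ≈ 11.7551, f(39/7) ≈ 16.2114, f(87/14) ≈ 22.3571, f(48/7) ≈ 30.8326, f(7.5) ≈ 42.5211.
Sum = Δu · [f(51/14) + f(30/7) + f(69/14) + ...].
Sum ≈ 88.9596.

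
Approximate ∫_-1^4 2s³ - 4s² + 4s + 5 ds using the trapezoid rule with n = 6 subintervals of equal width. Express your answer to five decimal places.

Δs = (4 − (-1))/6 = 5/6.
f(-1) = -5, f(-1/6) = 455/108, f(2/3) = 175/27, f(1.5) = 8.75, f(7/3) = 485/27, f(19/6) = 4435/108, f(4) = 85.
T_6 = (Δs/2)·[f(s_0) + 2f(s_1) + ... + 2f(s_{5}) + f(s_6)].
Sum ≈ 98.72685.

98.72685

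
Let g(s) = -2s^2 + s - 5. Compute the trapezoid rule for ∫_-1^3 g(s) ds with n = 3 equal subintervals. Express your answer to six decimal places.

-37.037037

Δs = (3 − (-1))/3 = 4/3.
g(-1) = -8, g(1/3) = -44/9, g(5/3) = -80/9, g(3) = -20.
T_3 = (Δs/2)·[g(s_0) + 2g(s_1) + 2g(s_2) + g(s_3)].
Sum ≈ -37.037037.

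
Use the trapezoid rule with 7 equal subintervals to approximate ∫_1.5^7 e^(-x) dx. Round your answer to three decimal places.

Δx = (7 − 1.5)/7 = 11/14.
f(1.5) ≈ 0.223, f(16/7) ≈ 0.102, f(43/14) ≈ 0.046, f(27/7) ≈ 0.021, f(65/14) ≈ 0.010, f(38/7) ≈ 0.004, f(87/14) ≈ 0.002, f(7) ≈ 0.001.
T_7 = (Δx/2)·[f(x_0) + 2f(x_1) + ... + 2f(x_{6}) + f(x_7)].
Sum ≈ 0.234.

0.234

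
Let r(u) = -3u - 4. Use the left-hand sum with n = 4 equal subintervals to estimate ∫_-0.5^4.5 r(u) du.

-40.625

Δu = (4.5 − (-0.5))/4 = 1.25.
Left endpoints: -0.5, 0.75, 2, 3.25.
r(-0.5) = -2.5, r(0.75) = -6.25, r(2) = -10, r(3.25) = -13.75.
Sum = Δu · [r(-0.5) + r(0.75) + r(2) + r(3.25)].
Sum = -40.625.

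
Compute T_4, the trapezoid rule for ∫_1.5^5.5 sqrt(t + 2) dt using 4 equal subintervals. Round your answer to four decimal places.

Δt = (5.5 − 1.5)/4 = 1.
f(1.5) ≈ 1.8708, f(2.5) ≈ 2.1213, f(3.5) ≈ 2.3452, f(4.5) ≈ 2.5495, f(5.5) ≈ 2.7386.
T_4 = (Δt/2)·[f(t_0) + 2f(t_1) + 2f(t_2) + 2f(t_3) + f(t_4)].
Sum ≈ 9.3208.

9.3208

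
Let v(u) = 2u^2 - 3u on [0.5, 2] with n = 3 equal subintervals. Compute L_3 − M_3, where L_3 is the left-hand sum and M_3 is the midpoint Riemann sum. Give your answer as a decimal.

-0.5625

L_3 = -1.
M_3 = -0.4375.
L_3 − M_3 = -0.5625.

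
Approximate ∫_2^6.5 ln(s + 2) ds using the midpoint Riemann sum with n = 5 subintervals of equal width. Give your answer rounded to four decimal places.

8.1498

Δs = (6.5 − 2)/5 = 0.9.
Midpoints: 2.45, 3.35, 4.25, 5.15, 6.05.
f(2.45) ≈ 1.4929, f(3.35) ≈ 1.6771, f(4.25) ≈ 1.8326, f(5.15) ≈ 1.9671, f(6.05) ≈ 2.0857.
Sum = Δs · [f(2.45) + f(3.35) + f(4.25) + f(5.15) + f(6.05)].
Sum ≈ 8.1498.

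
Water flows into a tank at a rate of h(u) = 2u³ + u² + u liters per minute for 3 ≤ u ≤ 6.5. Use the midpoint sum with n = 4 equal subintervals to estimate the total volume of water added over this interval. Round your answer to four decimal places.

944.6104

Δu = (6.5 − 3)/4 = 0.875.
Midpoints: 3.4375, 4.3125, 5.1875, 6.0625.
h(3.4375) = 197615/2048, h(4.3125) = 375429/2048, h(5.1875) = 637523/2048, h(6.0625) = 1000361/2048.
Sum = Δu · [h(3.4375) + h(4.3125) + h(5.1875) + h(6.0625)].
Sum ≈ 944.6104.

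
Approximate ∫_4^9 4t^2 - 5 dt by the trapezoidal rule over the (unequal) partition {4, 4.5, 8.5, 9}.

Subinterval widths: 0.5, 4, 0.5.
f(4) = 59, f(4.5) = 76, f(8.5) = 284, f(9) = 319.
On each subinterval the trapezoid contributes (Δt_i/2)·[f(t_{i-1}) + f(t_i)].
Sum = 904.5.

904.5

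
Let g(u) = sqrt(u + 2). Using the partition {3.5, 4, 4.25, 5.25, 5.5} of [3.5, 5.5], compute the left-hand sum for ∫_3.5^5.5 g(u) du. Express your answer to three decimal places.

4.958

Subinterval widths: 0.5, 0.25, 1, 0.25.
Left endpoints: 3.5, 4, 4.25, 5.25.
g(3.5) ≈ 2.345, g(4) ≈ 2.449, g(4.25) ≈ 2.500, g(5.25) ≈ 2.693.
Sum = Σ Δu_i · g(u_i).
Sum ≈ 4.958.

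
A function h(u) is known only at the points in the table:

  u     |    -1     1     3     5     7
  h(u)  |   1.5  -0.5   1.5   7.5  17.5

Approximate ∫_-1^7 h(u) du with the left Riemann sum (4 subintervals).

Δu = 2.
Sum = 2·[1.5 + (-0.5) + 1.5 + 7.5] = 20.

20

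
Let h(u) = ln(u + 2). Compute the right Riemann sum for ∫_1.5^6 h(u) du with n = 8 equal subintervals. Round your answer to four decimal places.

7.9791

Δu = (6 − 1.5)/8 = 0.5625.
Right endpoints: 2.0625, 2.625, 3.1875, 3.75, 4.3125, 4.875, 5.4375, 6.
h(2.0625) ≈ 1.4018, h(2.625) ≈ 1.5315, h(3.1875) ≈ 1.6463, h(3.75) ≈ 1.7492, h(4.3125) ≈ 1.8425, h(4.875) ≈ 1.9279, h(5.4375) ≈ 2.0065, h(6) ≈ 2.0794.
Sum = Δu · [h(2.0625) + h(2.625) + h(3.1875) + ...].
Sum ≈ 7.9791.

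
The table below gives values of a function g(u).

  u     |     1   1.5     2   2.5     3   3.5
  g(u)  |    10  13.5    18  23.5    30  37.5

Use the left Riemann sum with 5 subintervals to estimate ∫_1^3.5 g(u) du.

Δu = 0.5.
Sum = 0.5·[10 + 13.5 + 18 + 23.5 + 30] = 47.5.

47.5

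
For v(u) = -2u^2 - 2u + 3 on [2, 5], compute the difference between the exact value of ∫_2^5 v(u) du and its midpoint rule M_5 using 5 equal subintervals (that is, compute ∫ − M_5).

Exact integral: ∫_2^5 v(u) du = -90.
M_5 = -89.82.
Error = -90 − (-89.82) = -0.18.

-0.18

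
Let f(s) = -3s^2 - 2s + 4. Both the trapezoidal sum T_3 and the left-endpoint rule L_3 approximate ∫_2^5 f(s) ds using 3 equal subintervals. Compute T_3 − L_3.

-34.5

T_3 = -127.5.
L_3 = -93.
T_3 − L_3 = -34.5.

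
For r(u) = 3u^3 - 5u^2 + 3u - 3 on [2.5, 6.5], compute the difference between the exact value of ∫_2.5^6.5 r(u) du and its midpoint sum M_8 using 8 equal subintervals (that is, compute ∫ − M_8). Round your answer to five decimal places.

2.95833

Exact integral: ∫_2.5^6.5 r(u) du ≈ 919.8333333.
M_8 = 916.875.
Error ≈ 919.8333333 − 916.875 ≈ 2.95833.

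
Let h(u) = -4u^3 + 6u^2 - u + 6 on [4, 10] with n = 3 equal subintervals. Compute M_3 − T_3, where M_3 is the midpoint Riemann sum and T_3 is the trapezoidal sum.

M_3 = -7722.
T_3 = -8190.
M_3 − T_3 = 468.

468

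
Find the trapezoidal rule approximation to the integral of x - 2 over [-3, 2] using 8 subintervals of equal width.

-12.5

Δx = (2 − (-3))/8 = 0.625.
f(-3) = -5, f(-2.375) = -4.375, f(-1.75) = -3.75, f(-1.125) = -3.125, f(-0.5) = -2.5, f(0.125) = -1.875, f(0.75) = -1.25, f(1.375) = -0.625, f(2) = 0.
T_8 = (Δx/2)·[f(x_0) + 2f(x_1) + ... + 2f(x_{7}) + f(x_8)].
Sum = -12.5.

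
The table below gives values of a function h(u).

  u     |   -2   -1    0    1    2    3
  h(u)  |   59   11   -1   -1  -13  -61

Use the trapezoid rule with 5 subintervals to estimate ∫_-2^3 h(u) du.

Δu = 1.
T_5 = (1/2)·[59 + 2·11 + 2·(-1) + 2·(-1) + 2·(-13) + (-61)] = -5.

-5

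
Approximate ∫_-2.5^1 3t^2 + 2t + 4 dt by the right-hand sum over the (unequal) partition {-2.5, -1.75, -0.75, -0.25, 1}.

24.546875

Subinterval widths: 0.75, 1, 0.5, 1.25.
Right endpoints: -1.75, -0.75, -0.25, 1.
f(-1.75) = 9.6875, f(-0.75) = 4.1875, f(-0.25) = 3.6875, f(1) = 9.
Sum = Σ Δt_i · f(t_i).
Sum = 24.546875.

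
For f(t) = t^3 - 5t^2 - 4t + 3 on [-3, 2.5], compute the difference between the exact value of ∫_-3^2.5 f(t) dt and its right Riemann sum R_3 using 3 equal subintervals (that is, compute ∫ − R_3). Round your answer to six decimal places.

-13.794560

Exact integral: ∫_-3^2.5 f(t) dt ≈ -59.52604167.
R_3 ≈ -45.73148148.
Error ≈ -59.52604167 − (-45.73148148) ≈ -13.794560.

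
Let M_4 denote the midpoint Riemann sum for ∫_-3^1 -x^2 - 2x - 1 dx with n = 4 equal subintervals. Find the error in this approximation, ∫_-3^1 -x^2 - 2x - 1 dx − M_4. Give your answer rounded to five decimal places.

-0.33333

Exact integral: ∫_-3^1 f(x) dx ≈ -5.3333333.
M_4 = -5.
Error ≈ -5.3333333 − (-5) ≈ -0.33333.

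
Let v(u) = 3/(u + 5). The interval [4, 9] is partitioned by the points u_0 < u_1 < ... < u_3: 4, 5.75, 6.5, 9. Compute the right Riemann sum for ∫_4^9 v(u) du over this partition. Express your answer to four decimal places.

Subinterval widths: 1.75, 0.75, 2.5.
Right endpoints: 5.75, 6.5, 9.
v(5.75) = 12/43, v(6.5) = 6/23, v(9) = 3/14.
Sum = Σ Δu_i · v(u_i).
Sum ≈ 1.2197.

1.2197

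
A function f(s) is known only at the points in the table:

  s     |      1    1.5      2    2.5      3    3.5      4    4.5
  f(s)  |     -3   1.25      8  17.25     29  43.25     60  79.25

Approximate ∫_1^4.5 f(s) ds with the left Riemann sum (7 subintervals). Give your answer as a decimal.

Δs = 0.5.
Sum = 0.5·[(-3) + 1.25 + 8 + 17.25 + 29 + 43.25 + 60] = 77.875.

77.875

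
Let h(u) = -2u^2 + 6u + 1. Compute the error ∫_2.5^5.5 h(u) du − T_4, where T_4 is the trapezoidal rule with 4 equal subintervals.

0.5625

Exact integral: ∫_2.5^5.5 h(u) du = -25.5.
T_4 = -26.0625.
Error = -25.5 − (-26.0625) = 0.5625.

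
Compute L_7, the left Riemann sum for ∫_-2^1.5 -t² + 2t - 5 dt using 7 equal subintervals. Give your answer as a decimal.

-25.375

Δt = (1.5 − (-2))/7 = 0.5.
Left endpoints: -2, -1.5, -1, -0.5, 0, 0.5, 1.
f(-2) = -13, f(-1.5) = -10.25, f(-1) = -8, f(-0.5) = -6.25, f(0) = -5, f(0.5) = -4.25, f(1) = -4.
Sum = Δt · [f(-2) + f(-1.5) + f(-1) + ...].
Sum = -25.375.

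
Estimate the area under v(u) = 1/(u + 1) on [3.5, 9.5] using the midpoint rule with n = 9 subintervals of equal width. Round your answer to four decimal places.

0.8466

Δu = (9.5 − 3.5)/9 = 2/3.
Midpoints: 23/6, 4.5, 31/6, 35/6, 6.5, 43/6, 47/6, 8.5, 55/6.
v(23/6) = 6/29, v(4.5) = 2/11, v(31/6) = 6/37, v(35/6) = 6/41, v(6.5) = 2/15, v(43/6) = 6/49, v(47/6) = 6/53, v(8.5) = 2/19, v(55/6) = 6/61.
Sum = Δu · [v(23/6) + v(4.5) + v(31/6) + ...].
Sum ≈ 0.8466.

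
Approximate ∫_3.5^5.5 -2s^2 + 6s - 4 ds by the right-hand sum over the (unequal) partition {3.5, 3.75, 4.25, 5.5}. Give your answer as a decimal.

Subinterval widths: 0.25, 0.5, 1.25.
Right endpoints: 3.75, 4.25, 5.5.
f(3.75) = -9.625, f(4.25) = -14.625, f(5.5) = -31.5.
Sum = Σ Δs_i · f(s_i).
Sum = -49.09375.

-49.09375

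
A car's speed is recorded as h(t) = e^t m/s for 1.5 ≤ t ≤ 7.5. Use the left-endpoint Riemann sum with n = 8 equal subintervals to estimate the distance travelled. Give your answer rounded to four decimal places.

Δt = (7.5 − 1.5)/8 = 0.75.
Left endpoints: 1.5, 2.25, 3, 3.75, 4.5, 5.25, 6, 6.75.
h(1.5) ≈ 4.4817, h(2.25) ≈ 9.4877, h(3) ≈ 20.0855, h(3.75) ≈ 42.5211, h(4.5) ≈ 90.0171, h(5.25) ≈ 190.5663, h(6) ≈ 403.4288, h(6.75) ≈ 854.0588.
Sum = Δt · [h(1.5) + h(2.25) + h(3) + ...].
Sum ≈ 1210.9852.

1210.9852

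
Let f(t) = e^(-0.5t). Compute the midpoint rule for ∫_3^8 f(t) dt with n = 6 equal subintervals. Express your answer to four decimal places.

0.4067

Δt = (8 − 3)/6 = 5/6.
Midpoints: 41/12, 4.25, 61/12, 71/12, 6.75, 91/12.
f(41/12) ≈ 0.1812, f(4.25) ≈ 0.1194, f(61/12) ≈ 0.0787, f(71/12) ≈ 0.0519, f(6.75) ≈ 0.0342, f(91/12) ≈ 0.0226.
Sum = Δt · [f(41/12) + f(4.25) + f(61/12) + ...].
Sum ≈ 0.4067.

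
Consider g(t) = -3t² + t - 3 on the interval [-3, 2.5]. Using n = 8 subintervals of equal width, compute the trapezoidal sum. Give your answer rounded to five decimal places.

-61.79980

Δt = (2.5 − (-3))/8 = 0.6875.
g(-3) = -33, g(-2.3125) = -21.35546875, g(-1.625) = -12.546875, g(-0.9375) = -6.57421875, g(-0.25) = -3.4375, g(0.4375) = -3.13671875, g(1.125) = -5.671875, g(1.8125) = -11.04296875, g(2.5) = -19.25.
T_8 = (Δt/2)·[g(t_0) + 2g(t_1) + ... + 2g(t_{7}) + g(t_8)].
Sum ≈ -61.79980.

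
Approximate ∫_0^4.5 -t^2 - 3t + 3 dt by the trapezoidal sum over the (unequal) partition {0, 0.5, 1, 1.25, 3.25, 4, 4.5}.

-48.71875

Subinterval widths: 0.5, 0.5, 0.25, 2, 0.75, 0.5.
f(0) = 3, f(0.5) = 1.25, f(1) = -1, f(1.25) = -2.3125, f(3.25) = -17.3125, f(4) = -25, f(4.5) = -30.75.
On each subinterval the trapezoid contributes (Δt_i/2)·[f(t_{i-1}) + f(t_i)].
Sum = -48.71875.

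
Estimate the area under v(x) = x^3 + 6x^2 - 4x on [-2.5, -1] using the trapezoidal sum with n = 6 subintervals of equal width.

30.24609375

Δx = (-1 − (-2.5))/6 = 0.25.
v(-2.5) = 31.875, v(-2.25) = 27.984375, v(-2) = 24, v(-1.75) = 20.015625, v(-1.5) = 16.125, v(-1.25) = 12.421875, v(-1) = 9.
T_6 = (Δx/2)·[v(x_0) + 2v(x_1) + ... + 2v(x_{5}) + v(x_6)].
Sum = 30.24609375.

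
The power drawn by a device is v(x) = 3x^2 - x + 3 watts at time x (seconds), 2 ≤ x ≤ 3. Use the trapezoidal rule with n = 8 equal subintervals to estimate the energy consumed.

Δx = (3 − 2)/8 = 0.125.
v(2) = 13, v(2.125) = 14.421875, v(2.25) = 15.9375, v(2.375) = 17.546875, v(2.5) = 19.25, v(2.625) = 21.046875, v(2.75) = 22.9375, v(2.875) = 24.921875, v(3) = 27.
T_8 = (Δx/2)·[v(x_0) + 2v(x_1) + ... + 2v(x_{7}) + v(x_8)].
Sum = 19.5078125.

19.5078125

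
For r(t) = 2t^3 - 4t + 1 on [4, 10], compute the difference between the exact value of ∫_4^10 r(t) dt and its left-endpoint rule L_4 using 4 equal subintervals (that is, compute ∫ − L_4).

1291.5

Exact integral: ∫_4^10 r(t) dt = 4710.
L_4 = 3418.5.
Error = 4710 − 3418.5 = 1291.5.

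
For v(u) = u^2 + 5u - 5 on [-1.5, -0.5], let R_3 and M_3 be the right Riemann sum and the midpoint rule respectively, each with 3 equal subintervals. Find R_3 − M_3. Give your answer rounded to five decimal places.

0.52778

R_3 ≈ -8.3981481.
M_3 ≈ -8.9259259.
R_3 − M_3 ≈ 0.52778.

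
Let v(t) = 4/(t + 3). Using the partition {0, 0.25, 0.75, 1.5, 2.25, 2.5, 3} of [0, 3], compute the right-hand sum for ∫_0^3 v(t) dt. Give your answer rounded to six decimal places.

2.594272

Subinterval widths: 0.25, 0.5, 0.75, 0.75, 0.25, 0.5.
Right endpoints: 0.25, 0.75, 1.5, 2.25, 2.5, 3.
v(0.25) = 16/13, v(0.75) = 16/15, v(1.5) = 8/9, v(2.25) = 16/21, v(2.5) = 8/11, v(3) = 2/3.
Sum = Σ Δt_i · v(t_i).
Sum ≈ 2.594272.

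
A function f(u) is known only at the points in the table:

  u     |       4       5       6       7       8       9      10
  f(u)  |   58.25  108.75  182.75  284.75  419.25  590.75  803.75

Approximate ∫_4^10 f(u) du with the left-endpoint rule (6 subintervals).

Δu = 1.
Sum = 1·[58.25 + 108.75 + 182.75 + 284.75 + 419.25 + 590.75] = 1644.5.

1644.5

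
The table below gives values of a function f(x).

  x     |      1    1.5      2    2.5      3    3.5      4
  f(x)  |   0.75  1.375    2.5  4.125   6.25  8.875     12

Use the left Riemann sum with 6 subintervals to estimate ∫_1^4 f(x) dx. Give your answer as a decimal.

11.9375

Δx = 0.5.
Sum = 0.5·[0.75 + 1.375 + 2.5 + 4.125 + 6.25 + 8.875] = 11.9375.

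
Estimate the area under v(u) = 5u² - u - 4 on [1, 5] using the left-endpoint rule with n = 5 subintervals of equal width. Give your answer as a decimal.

134.4

Δu = (5 − 1)/5 = 0.8.
Left endpoints: 1, 1.8, 2.6, 3.4, 4.2.
v(1) = 0, v(1.8) = 10.4, v(2.6) = 27.2, v(3.4) = 50.4, v(4.2) = 80.
Sum = Δu · [v(1) + v(1.8) + v(2.6) + v(3.4) + v(4.2)].
Sum = 134.4.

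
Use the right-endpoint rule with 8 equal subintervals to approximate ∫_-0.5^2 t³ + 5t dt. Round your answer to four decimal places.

Δt = (2 − (-0.5))/8 = 0.3125.
Right endpoints: -0.1875, 0.125, 0.4375, 0.75, 1.0625, 1.375, 1.6875, 2.
f(-0.1875) = -3867/4096, f(0.125) = 321/512, f(0.4375) = 9303/4096, f(0.75) = 4.171875, f(1.0625) = 26673/4096, f(1.375) = 4851/512, f(1.6875) = 54243/4096, f(2) = 18.
Sum = Δt · [f(-0.1875) + f(0.125) + f(0.4375) + ...].
Sum ≈ 16.6736.

16.6736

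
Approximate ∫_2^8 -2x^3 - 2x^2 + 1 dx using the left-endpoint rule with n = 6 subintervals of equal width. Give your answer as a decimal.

Δx = (8 − 2)/6 = 1.
Left endpoints: 2, 3, 4, 5, 6, 7.
f(2) = -23, f(3) = -71, f(4) = -159, f(5) = -299, f(6) = -503, f(7) = -783.
Sum = Δx · [f(2) + f(3) + f(4) + ...].
Sum = -1838.

-1838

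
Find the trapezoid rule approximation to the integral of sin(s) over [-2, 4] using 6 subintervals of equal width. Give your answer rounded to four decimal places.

0.2174

Δs = (4 − (-2))/6 = 1.
f(-2) ≈ -0.9093, f(-1) ≈ -0.8415, f(0) ≈ 0.0000, f(1) ≈ 0.8415, f(2) ≈ 0.9093, f(3) ≈ 0.1411, f(4) ≈ -0.7568.
T_6 = (Δs/2)·[f(s_0) + 2f(s_1) + ... + 2f(s_{5}) + f(s_6)].
Sum ≈ 0.2174.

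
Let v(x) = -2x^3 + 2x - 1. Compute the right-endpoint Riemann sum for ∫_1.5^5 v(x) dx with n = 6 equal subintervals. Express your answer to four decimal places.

-363.4957

Δx = (5 − 1.5)/6 = 7/12.
Right endpoints: 25/12, 8/3, 3.25, 23/6, 53/12, 5.
v(25/12) = -12889/864, v(8/3) = -907/27, v(3.25) = -63.15625, v(23/6) = -11447/108, v(53/12) = -142109/864, v(5) = -241.
Sum = Δx · [v(25/12) + v(8/3) + v(3.25) + ...].
Sum ≈ -363.4957.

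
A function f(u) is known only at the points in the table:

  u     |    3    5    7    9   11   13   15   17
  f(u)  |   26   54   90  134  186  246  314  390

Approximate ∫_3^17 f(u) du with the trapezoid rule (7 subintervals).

Δu = 2.
T_7 = (2/2)·[26 + 2·54 + 2·90 + 2·134 + 2·186 + 2·246 + 2·314 + 390] = 2464.

2464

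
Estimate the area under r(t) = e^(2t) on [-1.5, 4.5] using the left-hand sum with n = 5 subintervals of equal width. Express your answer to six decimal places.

970.115720

Δt = (4.5 − (-1.5))/5 = 1.2.
Left endpoints: -1.5, -0.3, 0.9, 2.1, 3.3.
r(-1.5) ≈ 0.049787, r(-0.3) ≈ 0.548812, r(0.9) ≈ 6.049647, r(2.1) ≈ 66.686331, r(3.3) ≈ 735.095189.
Sum = Δt · [r(-1.5) + r(-0.3) + r(0.9) + r(2.1) + r(3.3)].
Sum ≈ 970.115720.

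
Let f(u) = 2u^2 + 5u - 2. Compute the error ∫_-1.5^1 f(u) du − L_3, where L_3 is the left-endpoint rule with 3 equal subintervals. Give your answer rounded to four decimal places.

3.5880

Exact integral: ∫_-1.5^1 f(u) du ≈ -5.208333.
L_3 ≈ -8.796296.
Error ≈ -5.208333 − (-8.796296) ≈ 3.5880.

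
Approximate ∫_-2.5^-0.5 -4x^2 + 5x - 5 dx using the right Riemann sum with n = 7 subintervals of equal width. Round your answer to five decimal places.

Δx = (-0.5 − (-2.5))/7 = 2/7.
Right endpoints: -31/14, -27/14, -23/14, -19/14, -15/14, -11/14, -0.5.
f(-31/14) = -3497/98, f(-27/14) = -2893/98, f(-23/14) = -2353/98, f(-19/14) = -1877/98, f(-15/14) = -1465/98, f(-11/14) = -1117/98, f(-0.5) = -8.5.
Sum = Δx · [f(-31/14) + f(-27/14) + f(-23/14) + ...].
Sum ≈ -40.91837.

-40.91837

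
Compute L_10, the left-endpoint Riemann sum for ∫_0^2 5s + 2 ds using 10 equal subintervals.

Δs = (2 − 0)/10 = 0.2.
Left endpoints: 0, 0.2, 0.4, 0.6, 0.8, 1, 1.2, 1.4, 1.6, 1.8.
f(0) = 2, f(0.2) = 3, f(0.4) = 4, f(0.6) = 5, f(0.8) = 6, f(1) = 7, f(1.2) = 8, f(1.4) = 9, f(1.6) = 10, f(1.8) = 11.
Sum = Δs · [f(0) + f(0.2) + f(0.4) + ...].
Sum = 13.

13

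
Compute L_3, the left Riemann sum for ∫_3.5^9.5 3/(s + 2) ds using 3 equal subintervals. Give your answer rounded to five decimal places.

Δs = (9.5 − 3.5)/3 = 2.
Left endpoints: 3.5, 5.5, 7.5.
f(3.5) = 6/11, f(5.5) = 0.4, f(7.5) = 6/19.
Sum = Δs · [f(3.5) + f(5.5) + f(7.5)].
Sum ≈ 2.52249.

2.52249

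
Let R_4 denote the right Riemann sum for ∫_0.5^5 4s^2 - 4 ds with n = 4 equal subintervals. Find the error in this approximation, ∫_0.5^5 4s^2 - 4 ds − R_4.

-59.484375

Exact integral: ∫_0.5^5 f(s) ds = 148.5.
R_4 = 207.984375.
Error = 148.5 − 207.984375 = -59.484375.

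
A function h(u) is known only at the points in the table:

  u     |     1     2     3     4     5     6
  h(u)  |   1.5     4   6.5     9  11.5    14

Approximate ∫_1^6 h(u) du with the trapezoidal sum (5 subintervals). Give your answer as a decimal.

38.75

Δu = 1.
T_5 = (1/2)·[1.5 + 2·4 + 2·6.5 + 2·9 + 2·11.5 + 14] = 38.75.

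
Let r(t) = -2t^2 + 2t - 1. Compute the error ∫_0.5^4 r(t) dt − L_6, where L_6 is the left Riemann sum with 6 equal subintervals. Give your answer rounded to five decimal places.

Exact integral: ∫_0.5^4 r(t) dt ≈ -30.3333333.
L_6 ≈ -23.5844907.
Error ≈ -30.3333333 − (-23.5844907) ≈ -6.74884.

-6.74884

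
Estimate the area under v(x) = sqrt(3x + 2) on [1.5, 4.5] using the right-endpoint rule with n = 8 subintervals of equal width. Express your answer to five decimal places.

10.13589

Δx = (4.5 − 1.5)/8 = 0.375.
Right endpoints: 1.875, 2.25, 2.625, 3, 3.375, 3.75, 4.125, 4.5.
v(1.875) ≈ 2.76134, v(2.25) ≈ 2.95804, v(2.625) ≈ 3.14245, v(3) ≈ 3.31662, v(3.375) ≈ 3.48210, v(3.75) ≈ 3.64005, v(4.125) ≈ 3.79144, v(4.5) ≈ 3.93700.
Sum = Δx · [v(1.875) + v(2.25) + v(2.625) + ...].
Sum ≈ 10.13589.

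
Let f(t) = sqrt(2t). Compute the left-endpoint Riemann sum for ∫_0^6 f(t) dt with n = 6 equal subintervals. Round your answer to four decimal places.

11.8544

Δt = (6 − 0)/6 = 1.
Left endpoints: 0, 1, 2, 3, 4, 5.
f(0) ≈ 0.0000, f(1) ≈ 1.4142, f(2) ≈ 2.0000, f(3) ≈ 2.4495, f(4) ≈ 2.8284, f(5) ≈ 3.1623.
Sum = Δt · [f(0) + f(1) + f(2) + ...].
Sum ≈ 11.8544.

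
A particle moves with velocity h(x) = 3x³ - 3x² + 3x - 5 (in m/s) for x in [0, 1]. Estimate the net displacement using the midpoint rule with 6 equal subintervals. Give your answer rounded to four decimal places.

-3.7535

Δx = (1 − 0)/6 = 1/6.
Midpoints: 1/12, 0.25, 5/12, 7/12, 0.75, 11/12.
h(1/12) = -2747/576, h(0.25) = -4.390625, h(5/12) = -2335/576, h(7/12) = -2117/576, h(0.75) = -3.171875, h(11/12) = -1417/576.
Sum = Δx · [h(1/12) + h(0.25) + h(5/12) + ...].
Sum ≈ -3.7535.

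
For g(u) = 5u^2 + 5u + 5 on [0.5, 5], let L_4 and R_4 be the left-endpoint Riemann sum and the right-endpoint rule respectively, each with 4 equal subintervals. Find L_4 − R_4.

L_4 = 214.98046875.
R_4 = 379.51171875.
L_4 − R_4 = -164.53125.

-164.53125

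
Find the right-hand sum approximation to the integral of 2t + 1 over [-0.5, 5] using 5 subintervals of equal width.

36.3

Δt = (5 − (-0.5))/5 = 1.1.
Right endpoints: 0.6, 1.7, 2.8, 3.9, 5.
f(0.6) = 2.2, f(1.7) = 4.4, f(2.8) = 6.6, f(3.9) = 8.8, f(5) = 11.
Sum = Δt · [f(0.6) + f(1.7) + f(2.8) + f(3.9) + f(5)].
Sum = 36.3.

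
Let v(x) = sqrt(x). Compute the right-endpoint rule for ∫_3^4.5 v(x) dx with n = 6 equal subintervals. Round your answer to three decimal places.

2.948

Δx = (4.5 − 3)/6 = 0.25.
Right endpoints: 3.25, 3.5, 3.75, 4, 4.25, 4.5.
v(3.25) ≈ 1.803, v(3.5) ≈ 1.871, v(3.75) ≈ 1.936, v(4) ≈ 2.000, v(4.25) ≈ 2.062, v(4.5) ≈ 2.121.
Sum = Δx · [v(3.25) + v(3.5) + v(3.75) + ...].
Sum ≈ 2.948.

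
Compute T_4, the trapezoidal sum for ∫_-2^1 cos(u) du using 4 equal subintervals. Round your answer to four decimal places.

Δu = (1 − (-2))/4 = 0.75.
f(-2) ≈ -0.4161, f(-1.25) ≈ 0.3153, f(-0.5) ≈ 0.8776, f(0.25) ≈ 0.9689, f(1) ≈ 0.5403.
T_4 = (Δu/2)·[f(u_0) + 2f(u_1) + 2f(u_2) + 2f(u_3) + f(u_4)].
Sum ≈ 1.6679.

1.6679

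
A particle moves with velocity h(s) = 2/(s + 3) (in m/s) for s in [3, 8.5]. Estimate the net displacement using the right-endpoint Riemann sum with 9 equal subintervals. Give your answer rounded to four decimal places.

1.2537

Δs = (8.5 − 3)/9 = 11/18.
Right endpoints: 65/18, 38/9, 29/6, 49/9, 109/18, 20/3, 131/18, 71/9, 8.5.
h(65/18) = 36/119, h(38/9) = 18/65, h(29/6) = 12/47, h(49/9) = 9/38, h(109/18) = 36/163, h(20/3) = 6/29, h(131/18) = 36/185, h(71/9) = 9/49, h(8.5) = 4/23.
Sum = Δs · [h(65/18) + h(38/9) + h(29/6) + ...].
Sum ≈ 1.2537.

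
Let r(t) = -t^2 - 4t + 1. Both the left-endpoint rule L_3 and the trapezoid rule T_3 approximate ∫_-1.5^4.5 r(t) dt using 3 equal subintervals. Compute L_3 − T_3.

42

L_3 = -23.5.
T_3 = -65.5.
L_3 − T_3 = 42.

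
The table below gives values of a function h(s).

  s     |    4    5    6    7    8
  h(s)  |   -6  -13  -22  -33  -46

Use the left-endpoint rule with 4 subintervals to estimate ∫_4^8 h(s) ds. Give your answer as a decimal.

Δs = 1.
Sum = 1·[(-6) + (-13) + (-22) + (-33)] = -74.

-74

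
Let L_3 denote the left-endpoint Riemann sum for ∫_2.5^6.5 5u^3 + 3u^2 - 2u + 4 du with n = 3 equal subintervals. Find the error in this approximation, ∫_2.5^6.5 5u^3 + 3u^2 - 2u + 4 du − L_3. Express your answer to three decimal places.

846.444

Exact integral: ∫_2.5^6.5 f(u) du = 2421.5.
L_3 ≈ 1575.05556.
Error ≈ 2421.5 − 1575.05556 ≈ 846.444.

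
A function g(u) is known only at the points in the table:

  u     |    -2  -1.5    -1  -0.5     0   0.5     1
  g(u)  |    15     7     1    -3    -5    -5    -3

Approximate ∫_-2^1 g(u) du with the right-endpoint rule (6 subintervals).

Δu = 0.5.
Sum = 0.5·[7 + 1 + (-3) + (-5) + (-5) + (-3)] = -4.

-4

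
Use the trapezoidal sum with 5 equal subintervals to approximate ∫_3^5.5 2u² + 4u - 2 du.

Δu = (5.5 − 3)/5 = 0.5.
f(3) = 28, f(3.5) = 36.5, f(4) = 46, f(4.5) = 56.5, f(5) = 68, f(5.5) = 80.5.
T_5 = (Δu/2)·[f(u_0) + 2f(u_1) + ... + 2f(u_{4}) + f(u_5)].
Sum = 130.625.

130.625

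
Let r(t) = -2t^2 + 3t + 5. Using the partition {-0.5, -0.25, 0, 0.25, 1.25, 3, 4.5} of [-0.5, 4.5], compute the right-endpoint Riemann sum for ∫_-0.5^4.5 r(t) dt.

-30.6875

Subinterval widths: 0.25, 0.25, 0.25, 1, 1.75, 1.5.
Right endpoints: -0.25, 0, 0.25, 1.25, 3, 4.5.
r(-0.25) = 4.125, r(0) = 5, r(0.25) = 5.625, r(1.25) = 5.625, r(3) = -4, r(4.5) = -22.
Sum = Σ Δt_i · r(t_i).
Sum = -30.6875.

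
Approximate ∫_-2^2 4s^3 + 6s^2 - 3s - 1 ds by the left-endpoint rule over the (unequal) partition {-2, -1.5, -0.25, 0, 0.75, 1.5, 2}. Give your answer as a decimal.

14.25

Subinterval widths: 0.5, 1.25, 0.25, 0.75, 0.75, 0.5.
Left endpoints: -2, -1.5, -0.25, 0, 0.75, 1.5.
f(-2) = -3, f(-1.5) = 3.5, f(-0.25) = 0.0625, f(0) = -1, f(0.75) = 1.8125, f(1.5) = 21.5.
Sum = Σ Δs_i · f(s_i).
Sum = 14.25.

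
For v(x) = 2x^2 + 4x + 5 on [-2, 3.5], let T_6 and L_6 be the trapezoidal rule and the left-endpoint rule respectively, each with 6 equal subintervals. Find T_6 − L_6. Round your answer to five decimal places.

17.64583

T_6 ≈ 79.4571759.
L_6 ≈ 61.8113426.
T_6 − L_6 ≈ 17.64583.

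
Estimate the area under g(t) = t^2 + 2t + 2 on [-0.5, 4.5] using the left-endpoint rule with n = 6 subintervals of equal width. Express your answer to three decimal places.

Δt = (4.5 − (-0.5))/6 = 5/6.
Left endpoints: -0.5, 1/3, 7/6, 2, 17/6, 11/3.
g(-0.5) = 1.25, g(1/3) = 25/9, g(7/6) = 205/36, g(2) = 10, g(17/6) = 565/36, g(11/3) = 205/9.
Sum = Δt · [g(-0.5) + g(1/3) + g(7/6) + ...].
Sum ≈ 48.495.

48.495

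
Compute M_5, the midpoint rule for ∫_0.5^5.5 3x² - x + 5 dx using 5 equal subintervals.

175

Δx = (5.5 − 0.5)/5 = 1.
Midpoints: 1, 2, 3, 4, 5.
f(1) = 7, f(2) = 15, f(3) = 29, f(4) = 49, f(5) = 75.
Sum = Δx · [f(1) + f(2) + f(3) + f(4) + f(5)].
Sum = 175.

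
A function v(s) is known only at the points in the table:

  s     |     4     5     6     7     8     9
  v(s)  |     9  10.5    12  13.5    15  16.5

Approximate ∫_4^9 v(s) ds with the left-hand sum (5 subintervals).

Δs = 1.
Sum = 1·[9 + 10.5 + 12 + 13.5 + 15] = 60.

60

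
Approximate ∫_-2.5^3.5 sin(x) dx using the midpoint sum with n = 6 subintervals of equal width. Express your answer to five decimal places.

0.14112

Δx = (3.5 − (-2.5))/6 = 1.
Midpoints: -2, -1, 0, 1, 2, 3.
f(-2) ≈ -0.90930, f(-1) ≈ -0.84147, f(0) ≈ 0.00000, f(1) ≈ 0.84147, f(2) ≈ 0.90930, f(3) ≈ 0.14112.
Sum = Δx · [f(-2) + f(-1) + f(0) + ...].
Sum ≈ 0.14112.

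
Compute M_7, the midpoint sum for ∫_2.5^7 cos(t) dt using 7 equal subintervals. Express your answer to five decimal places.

Δt = (7 − 2.5)/7 = 9/14.
Midpoints: 79/28, 97/28, 115/28, 4.75, 151/28, 169/28, 187/28.
f(79/28) ≈ -0.94918, f(97/28) ≈ -0.94838, f(115/28) ≈ -0.56896, f(4.75) ≈ 0.03760, f(151/28) ≈ 0.62916, f(169/28) ≈ 0.96954, f(187/28) ≈ 0.92285.
Sum = Δt · [f(79/28) + f(97/28) + f(115/28) + ...].
Sum ≈ 0.05953.

0.05953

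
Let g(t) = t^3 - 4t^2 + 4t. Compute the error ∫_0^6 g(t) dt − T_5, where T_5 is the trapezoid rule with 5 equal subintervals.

-7.2

Exact integral: ∫_0^6 g(t) dt = 108.
T_5 = 115.2.
Error = 108 − 115.2 = -7.2.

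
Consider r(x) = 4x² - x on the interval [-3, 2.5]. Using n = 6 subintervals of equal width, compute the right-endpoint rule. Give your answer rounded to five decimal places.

53.72685

Δx = (2.5 − (-3))/6 = 11/12.
Right endpoints: -25/12, -7/6, -0.25, 2/3, 19/12, 2.5.
r(-25/12) = 175/9, r(-7/6) = 119/18, r(-0.25) = 0.5, r(2/3) = 10/9, r(19/12) = 76/9, r(2.5) = 22.5.
Sum = Δx · [r(-25/12) + r(-7/6) + r(-0.25) + ...].
Sum ≈ 53.72685.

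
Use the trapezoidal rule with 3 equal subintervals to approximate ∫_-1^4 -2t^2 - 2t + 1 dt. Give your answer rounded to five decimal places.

Δt = (4 − (-1))/3 = 5/3.
f(-1) = 1, f(2/3) = -11/9, f(7/3) = -131/9, f(4) = -39.
T_3 = (Δt/2)·[f(t_0) + 2f(t_1) + 2f(t_2) + f(t_3)].
Sum ≈ -57.96296.

-57.96296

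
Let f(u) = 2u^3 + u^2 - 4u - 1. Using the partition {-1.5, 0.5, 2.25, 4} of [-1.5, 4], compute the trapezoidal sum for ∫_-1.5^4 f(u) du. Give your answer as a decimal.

138.1640625

Subinterval widths: 2, 1.75, 1.75.
f(-1.5) = 0.5, f(0.5) = -2.5, f(2.25) = 17.84375, f(4) = 127.
On each subinterval the trapezoid contributes (Δu_i/2)·[f(u_{i-1}) + f(u_i)].
Sum = 138.1640625.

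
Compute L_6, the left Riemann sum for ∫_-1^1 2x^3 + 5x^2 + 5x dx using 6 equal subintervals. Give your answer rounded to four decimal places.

Δx = (1 − (-1))/6 = 1/3.
Left endpoints: -1, -2/3, -1/3, 0, 1/3, 2/3.
f(-1) = -2, f(-2/3) = -46/27, f(-1/3) = -32/27, f(0) = 0, f(1/3) = 62/27, f(2/3) = 166/27.
Sum = Δx · [f(-1) + f(-2/3) + f(-1/3) + ...].
Sum ≈ 1.1852.

1.1852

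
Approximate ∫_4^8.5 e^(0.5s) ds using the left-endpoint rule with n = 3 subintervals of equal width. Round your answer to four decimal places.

84.2207

Δs = (8.5 − 4)/3 = 1.5.
Left endpoints: 4, 5.5, 7.
f(4) ≈ 7.3891, f(5.5) ≈ 15.6426, f(7) ≈ 33.1155.
Sum = Δs · [f(4) + f(5.5) + f(7)].
Sum ≈ 84.2207.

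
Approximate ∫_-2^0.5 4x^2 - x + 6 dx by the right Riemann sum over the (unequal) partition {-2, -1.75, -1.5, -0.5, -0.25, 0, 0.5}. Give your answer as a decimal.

23

Subinterval widths: 0.25, 0.25, 1, 0.25, 0.25, 0.5.
Right endpoints: -1.75, -1.5, -0.5, -0.25, 0, 0.5.
f(-1.75) = 20, f(-1.5) = 16.5, f(-0.5) = 7.5, f(-0.25) = 6.5, f(0) = 6, f(0.5) = 6.5.
Sum = Σ Δx_i · f(x_i).
Sum = 23.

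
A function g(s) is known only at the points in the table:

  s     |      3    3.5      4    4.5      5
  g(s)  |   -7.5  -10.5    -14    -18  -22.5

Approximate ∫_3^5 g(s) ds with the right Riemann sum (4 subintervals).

-32.5

Δs = 0.5.
Sum = 0.5·[(-10.5) + (-14) + (-18) + (-22.5)] = -32.5.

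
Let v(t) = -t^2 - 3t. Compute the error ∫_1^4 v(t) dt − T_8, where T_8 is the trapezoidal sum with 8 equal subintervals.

Exact integral: ∫_1^4 v(t) dt = -43.5.
T_8 = -43.5703125.
Error = -43.5 − (-43.5703125) = 0.0703125.

0.0703125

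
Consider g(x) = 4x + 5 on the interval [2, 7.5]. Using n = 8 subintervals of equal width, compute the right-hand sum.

139.5625

Δx = (7.5 − 2)/8 = 0.6875.
Right endpoints: 2.6875, 3.375, 4.0625, 4.75, 5.4375, 6.125, 6.8125, 7.5.
g(2.6875) = 15.75, g(3.375) = 18.5, g(4.0625) = 21.25, g(4.75) = 24, g(5.4375) = 26.75, g(6.125) = 29.5, g(6.8125) = 32.25, g(7.5) = 35.
Sum = Δx · [g(2.6875) + g(3.375) + g(4.0625) + ...].
Sum = 139.5625.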